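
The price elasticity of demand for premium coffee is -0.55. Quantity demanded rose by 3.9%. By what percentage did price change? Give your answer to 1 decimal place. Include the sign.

%ΔP ≈ %ΔQ / ε = (3.9%)/(-0.55) = -7.09%.

-7.1%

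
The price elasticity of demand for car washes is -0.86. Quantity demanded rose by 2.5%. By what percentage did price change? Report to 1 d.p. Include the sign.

-2.9%

%ΔP ≈ %ΔQ / ε = (2.5%)/(-0.86) = -2.91%.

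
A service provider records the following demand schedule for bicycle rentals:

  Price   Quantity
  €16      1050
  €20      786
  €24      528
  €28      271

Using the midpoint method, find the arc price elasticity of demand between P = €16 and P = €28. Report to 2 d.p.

At P = 16, Q = 1050; at P = 28, Q = 271.
ΔQ = -779, ΔP = 12. Midpoints: P̄ = 22.00, Q̄ = 660.5.
ε = (ΔQ/ΔP)(P̄/Q̄) = (-779/12)(22.00/660.5).

-2.16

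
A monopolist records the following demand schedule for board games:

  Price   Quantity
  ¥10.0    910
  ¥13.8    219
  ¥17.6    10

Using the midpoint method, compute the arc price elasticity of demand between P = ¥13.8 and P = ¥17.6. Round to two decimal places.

At P = 13.8, Q = 219; at P = 17.6, Q = 10.
ΔQ = -209, ΔP = 3.8. Midpoints: P̄ = 15.70, Q̄ = 114.5.
ε = (ΔQ/ΔP)(P̄/Q̄) = (-209/3.8)(15.70/114.5).

-7.54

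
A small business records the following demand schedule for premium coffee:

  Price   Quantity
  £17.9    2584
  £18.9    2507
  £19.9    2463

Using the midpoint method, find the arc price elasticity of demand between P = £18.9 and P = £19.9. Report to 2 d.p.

At P = 18.9, Q = 2507; at P = 19.9, Q = 2463.
ΔQ = -44, ΔP = 1.0. Midpoints: P̄ = 19.40, Q̄ = 2485.0.
ε = (ΔQ/ΔP)(P̄/Q̄) = (-44/1.0)(19.40/2485.0).

-0.34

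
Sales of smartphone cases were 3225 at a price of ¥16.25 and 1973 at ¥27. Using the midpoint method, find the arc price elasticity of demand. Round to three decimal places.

-0.969

ΔQ = 1973 − 3225 = -1252; ΔP = 27 − 16.25 = 10.75.
Midpoints: P̄ = 21.62, Q̄ = 2599.0.
ε = (ΔQ/ΔP)(P̄/Q̄) = (-1252/10.75)(21.62/2599.0).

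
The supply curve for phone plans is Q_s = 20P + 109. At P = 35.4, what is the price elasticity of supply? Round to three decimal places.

At P = 35.4, Q_s = 817.
dQ_s/dP = 20.
ε_s = (dQ_s/dP)(P/Q_s) = (20)(35.4/817).

0.867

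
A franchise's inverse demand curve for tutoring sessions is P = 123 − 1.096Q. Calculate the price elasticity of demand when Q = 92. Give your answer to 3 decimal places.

-0.220

At Q = 92, P = 123 − 1.096(92) = 22.17.
dP/dQ = −1.096, so dQ/dP = 1/(−1.096) = -0.912.
ε = (dQ/dP)(P/Q) = (-0.912)(22.17/92).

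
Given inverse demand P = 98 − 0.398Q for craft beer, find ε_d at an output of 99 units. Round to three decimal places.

-1.487

At Q = 99, P = 98 − 0.398(99) = 58.60.
dP/dQ = −0.398, so dQ/dP = 1/(−0.398) = -2.513.
ε = (dQ/dP)(P/Q) = (-2.513)(58.60/99).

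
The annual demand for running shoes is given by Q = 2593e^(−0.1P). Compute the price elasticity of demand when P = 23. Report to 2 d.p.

At P = 23, Q = 259.971.
dQ/dP = −0.1·2593e^(−0.1P) = −0.1Q = -25.997.
ε = (dQ/dP)(P/Q) = (-25.997)(23/259.971).
|ε| > 1, so demand is elastic at this price.

-2.30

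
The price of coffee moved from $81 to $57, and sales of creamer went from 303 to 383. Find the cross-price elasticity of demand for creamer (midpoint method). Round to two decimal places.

ΔQ_x = 383 − 303 = 80; ΔP_y = 57 − 81 = -24.
Midpoints: P̄_y = 69.00, Q̄_x = 343.0.
ε_xy = (ΔQ_x/ΔP_y)(P̄_y/Q̄_x) = (80/-24)(69.00/343.0).
ε_xy < 0, so the goods are complements.

-0.67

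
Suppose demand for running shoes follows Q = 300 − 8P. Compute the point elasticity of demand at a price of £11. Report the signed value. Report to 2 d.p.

At P = 11, Q = 212.
dQ/dP = −8.
ε = (dQ/dP)(P/Q) = (-8)(11/212).

-0.42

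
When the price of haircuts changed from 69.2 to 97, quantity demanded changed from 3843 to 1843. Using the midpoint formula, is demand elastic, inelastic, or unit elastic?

Arc ε ≈ -2.103.
|ε| = 2.10 > 1.

elastic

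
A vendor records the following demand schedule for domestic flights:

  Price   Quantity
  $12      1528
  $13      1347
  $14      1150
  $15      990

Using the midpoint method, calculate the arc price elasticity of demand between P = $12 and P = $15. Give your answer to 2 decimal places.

At P = 12, Q = 1528; at P = 15, Q = 990.
ΔQ = -538, ΔP = 3. Midpoints: P̄ = 13.50, Q̄ = 1259.0.
ε = (ΔQ/ΔP)(P̄/Q̄) = (-538/3)(13.50/1259.0).

-1.92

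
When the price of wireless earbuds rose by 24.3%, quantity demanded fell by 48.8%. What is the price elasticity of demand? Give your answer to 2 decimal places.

-2.01

ε = %ΔQ / %ΔP = (-48.8)/(24.3) = -2.008.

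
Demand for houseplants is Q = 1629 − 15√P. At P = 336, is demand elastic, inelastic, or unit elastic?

inelastic

Q = 1354.045, dQ/dP = -0.409.
ε = (dQ/dP)(P/Q) ≈ -0.102.
|ε| = 0.10 < 1.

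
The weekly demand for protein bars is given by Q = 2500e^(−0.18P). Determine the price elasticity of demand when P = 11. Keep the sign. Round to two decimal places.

At P = 11, Q = 345.173.
dQ/dP = −0.18·2500e^(−0.18P) = −0.18Q = -62.131.
ε = (dQ/dP)(P/Q) = (-62.131)(11/345.173).
|ε| > 1, so demand is elastic at this price.

-1.98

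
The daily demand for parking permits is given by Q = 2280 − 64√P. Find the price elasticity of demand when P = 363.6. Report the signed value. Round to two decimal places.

-0.58

At P = 363.6, Q = 1059.629.
dQ/dP = −64/(2√P) = -1.678.
ε = (dQ/dP)(P/Q) = (-1.678)(363.6/1059.629).
|ε| < 1, so demand is inelastic at this price.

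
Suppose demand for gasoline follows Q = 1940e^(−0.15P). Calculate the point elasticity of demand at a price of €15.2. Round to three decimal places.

-2.280

At P = 15.2, Q = 198.431.
dQ/dP = −0.15·1940e^(−0.15P) = −0.15Q = -29.765.
ε = (dQ/dP)(P/Q) = (-29.765)(15.2/198.431).
|ε| > 1, so demand is elastic at this price.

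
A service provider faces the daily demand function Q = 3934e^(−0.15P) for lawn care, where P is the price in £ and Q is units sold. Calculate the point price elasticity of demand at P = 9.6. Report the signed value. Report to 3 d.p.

-1.440

At P = 9.6, Q = 932.074.
dQ/dP = −0.15·3934e^(−0.15P) = −0.15Q = -139.811.
ε = (dQ/dP)(P/Q) = (-139.811)(9.6/932.074).
|ε| > 1, so demand is elastic at this price.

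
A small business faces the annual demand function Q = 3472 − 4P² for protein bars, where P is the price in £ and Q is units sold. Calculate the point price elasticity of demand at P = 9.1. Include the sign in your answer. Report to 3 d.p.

At P = 9.1, Q = 3140.760.
dQ/dP = −8P = -72.800.
ε = (dQ/dP)(P/Q) = (-72.800)(9.1/3140.760).
|ε| < 1, so demand is inelastic at this price.

-0.211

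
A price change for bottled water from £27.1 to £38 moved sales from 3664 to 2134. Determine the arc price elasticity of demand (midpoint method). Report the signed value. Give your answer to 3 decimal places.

ΔQ = 2134 − 3664 = -1530; ΔP = 38 − 27.1 = 10.9.
Midpoints: P̄ = 32.55, Q̄ = 2899.0.
ε = (ΔQ/ΔP)(P̄/Q̄) = (-1530/10.9)(32.55/2899.0).

-1.576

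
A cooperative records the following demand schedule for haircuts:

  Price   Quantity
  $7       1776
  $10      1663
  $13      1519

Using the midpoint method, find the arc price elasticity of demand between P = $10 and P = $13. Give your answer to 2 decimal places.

At P = 10, Q = 1663; at P = 13, Q = 1519.
ΔQ = -144, ΔP = 3. Midpoints: P̄ = 11.50, Q̄ = 1591.0.
ε = (ΔQ/ΔP)(P̄/Q̄) = (-144/3)(11.50/1591.0).

-0.35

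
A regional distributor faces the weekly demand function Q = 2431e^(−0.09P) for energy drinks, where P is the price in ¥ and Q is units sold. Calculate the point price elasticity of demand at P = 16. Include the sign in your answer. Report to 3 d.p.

-1.440

At P = 16, Q = 575.971.
dQ/dP = −0.09·2431e^(−0.09P) = −0.09Q = -51.837.
ε = (dQ/dP)(P/Q) = (-51.837)(16/575.971).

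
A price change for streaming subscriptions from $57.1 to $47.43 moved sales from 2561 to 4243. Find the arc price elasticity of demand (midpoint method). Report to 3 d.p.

-2.672

ΔQ = 4243 − 2561 = 1682; ΔP = 47.43 − 57.1 = -9.67.
Midpoints: P̄ = 52.27, Q̄ = 3402.0.
ε = (ΔQ/ΔP)(P̄/Q̄) = (1682/-9.67)(52.27/3402.0).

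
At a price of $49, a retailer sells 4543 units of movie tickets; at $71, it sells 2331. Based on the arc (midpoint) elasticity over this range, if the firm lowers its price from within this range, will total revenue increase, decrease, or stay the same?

increase

Arc ε = (-2212/22)(60.00/3437.0) ≈ -1.755.
|ε| = 1.76 > 1, so demand is elastic. A price cut therefore raises total revenue.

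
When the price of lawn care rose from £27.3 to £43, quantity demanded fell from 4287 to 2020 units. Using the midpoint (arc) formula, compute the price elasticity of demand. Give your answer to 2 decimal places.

-1.61

ΔQ = 2020 − 4287 = -2267; ΔP = 43 − 27.3 = 15.7.
Midpoints: P̄ = 35.15, Q̄ = 3153.5.
ε = (ΔQ/ΔP)(P̄/Q̄) = (-2267/15.7)(35.15/3153.5).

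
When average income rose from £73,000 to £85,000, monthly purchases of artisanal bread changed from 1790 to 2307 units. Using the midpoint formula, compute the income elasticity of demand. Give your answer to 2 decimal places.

ΔQ = 517, ΔI = 12000. Midpoints: Ī = 79,000, Q̄ = 2048.5.
ε_I = (ΔQ/ΔI)(Ī/Q̄) = (517/12000)(79000/2048.5).

1.66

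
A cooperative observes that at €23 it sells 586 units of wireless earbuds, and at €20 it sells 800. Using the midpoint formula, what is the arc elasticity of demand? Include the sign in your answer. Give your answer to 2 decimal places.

-2.21

ΔQ = 800 − 586 = 214; ΔP = 20 − 23 = -3.
Midpoints: P̄ = 21.50, Q̄ = 693.0.
ε = (ΔQ/ΔP)(P̄/Q̄) = (214/-3)(21.50/693.0).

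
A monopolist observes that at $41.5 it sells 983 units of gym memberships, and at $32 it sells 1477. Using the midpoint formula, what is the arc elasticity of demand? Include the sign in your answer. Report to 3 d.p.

-1.554

ΔQ = 1477 − 983 = 494; ΔP = 32 − 41.5 = -9.5.
Midpoints: P̄ = 36.75, Q̄ = 1230.0.
ε = (ΔQ/ΔP)(P̄/Q̄) = (494/-9.5)(36.75/1230.0).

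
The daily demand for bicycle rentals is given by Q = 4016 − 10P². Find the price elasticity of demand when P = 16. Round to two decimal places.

-3.52

At P = 16, Q = 1456.
dQ/dP = −20P = -320.
ε = (dQ/dP)(P/Q) = (-320)(16/1456).
|ε| > 1, so demand is elastic at this price.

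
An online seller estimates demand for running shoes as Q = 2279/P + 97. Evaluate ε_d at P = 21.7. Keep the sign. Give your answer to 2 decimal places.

-0.52

At P = 21.7, Q = 202.023.
dQ/dP = −2279/P² = -4.840.
ε = (dQ/dP)(P/Q) = (-4.840)(21.7/202.023).
|ε| < 1, so demand is inelastic at this price.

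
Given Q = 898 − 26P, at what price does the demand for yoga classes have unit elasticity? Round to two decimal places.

For linear demand Q = a − bP, ε = −bP/(a − bP). |ε| = 1 when bP = a − bP, i.e. P = a/(2b).
P = 898/(2·26) = 898/52 = 17.2692.

17.27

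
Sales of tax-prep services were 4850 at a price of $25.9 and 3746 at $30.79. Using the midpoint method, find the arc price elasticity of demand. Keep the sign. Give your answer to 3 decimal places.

-1.489

ΔQ = 3746 − 4850 = -1104; ΔP = 30.79 − 25.9 = 4.89.
Midpoints: P̄ = 28.34, Q̄ = 4298.0.
ε = (ΔQ/ΔP)(P̄/Q̄) = (-1104/4.89)(28.34/4298.0).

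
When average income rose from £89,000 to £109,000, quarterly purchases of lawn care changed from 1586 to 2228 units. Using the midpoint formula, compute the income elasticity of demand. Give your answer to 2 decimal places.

ΔQ = 642, ΔI = 20000. Midpoints: Ī = 99,000, Q̄ = 1907.0.
ε_I = (ΔQ/ΔI)(Ī/Q̄) = (642/20000)(99000/1907.0).

1.67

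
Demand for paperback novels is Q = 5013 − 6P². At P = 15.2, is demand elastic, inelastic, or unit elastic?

inelastic

Q = 3626.760, dQ/dP = -182.400.
ε = (dQ/dP)(P/Q) ≈ -0.764.
|ε| = 0.76 < 1.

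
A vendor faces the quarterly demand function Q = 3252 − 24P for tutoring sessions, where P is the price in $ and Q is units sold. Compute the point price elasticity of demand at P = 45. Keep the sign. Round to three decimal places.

-0.497

At P = 45, Q = 2172.
dQ/dP = −24.
ε = (dQ/dP)(P/Q) = (-24)(45/2172).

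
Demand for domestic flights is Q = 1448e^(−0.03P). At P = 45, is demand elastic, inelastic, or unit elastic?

elastic

Q = 375.380, dQ/dP = -11.261.
ε = (dQ/dP)(P/Q) ≈ -1.350.
|ε| = 1.35 > 1.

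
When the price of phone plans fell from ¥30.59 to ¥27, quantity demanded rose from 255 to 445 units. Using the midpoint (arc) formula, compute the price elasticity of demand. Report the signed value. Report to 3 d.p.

-4.354

ΔQ = 445 − 255 = 190; ΔP = 27 − 30.59 = -3.59.
Midpoints: P̄ = 28.80, Q̄ = 350.0.
ε = (ΔQ/ΔP)(P̄/Q̄) = (190/-3.59)(28.80/350.0).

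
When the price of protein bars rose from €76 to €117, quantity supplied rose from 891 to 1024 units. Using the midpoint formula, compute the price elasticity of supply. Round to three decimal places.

ΔQ = 1024 − 891 = 133; ΔP = 117 − 76 = 41.
Midpoints: P̄ = 96.50, Q̄ = 957.5.
ε_s = (ΔQ/ΔP)(P̄/Q̄) = (133/41)(96.50/957.5).

0.327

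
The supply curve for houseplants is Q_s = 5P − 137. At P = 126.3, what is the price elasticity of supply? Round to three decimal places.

At P = 126.3, Q_s = 494.50.
dQ_s/dP = 5.
ε_s = (dQ_s/dP)(P/Q_s) = (5)(126.3/494.50).

1.277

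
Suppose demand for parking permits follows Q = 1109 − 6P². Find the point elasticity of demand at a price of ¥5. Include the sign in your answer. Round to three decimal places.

-0.313

At P = 5, Q = 959.
dQ/dP = −12P = -60.
ε = (dQ/dP)(P/Q) = (-60)(5/959).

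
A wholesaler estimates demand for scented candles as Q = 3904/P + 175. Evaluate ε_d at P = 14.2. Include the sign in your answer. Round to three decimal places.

-0.611

At P = 14.2, Q = 449.930.
dQ/dP = −3904/P² = -19.361.
ε = (dQ/dP)(P/Q) = (-19.361)(14.2/449.930).
|ε| < 1, so demand is inelastic at this price.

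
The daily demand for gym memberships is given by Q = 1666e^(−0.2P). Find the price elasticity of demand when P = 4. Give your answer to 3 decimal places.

At P = 4, Q = 748.582.
dQ/dP = −0.2·1666e^(−0.2P) = −0.2Q = -149.716.
ε = (dQ/dP)(P/Q) = (-149.716)(4/748.582).
|ε| < 1, so demand is inelastic at this price.

-0.800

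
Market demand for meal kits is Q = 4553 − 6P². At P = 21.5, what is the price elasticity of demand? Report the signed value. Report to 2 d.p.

-3.12

At P = 21.5, Q = 1779.500.
dQ/dP = −12P = -258.
ε = (dQ/dP)(P/Q) = (-258)(21.5/1779.500).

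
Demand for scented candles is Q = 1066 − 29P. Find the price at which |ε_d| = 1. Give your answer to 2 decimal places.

For linear demand Q = a − bP, ε = −bP/(a − bP). |ε| = 1 when bP = a − bP, i.e. P = a/(2b).
P = 1066/(2·29) = 1066/58 = 18.3793.

18.38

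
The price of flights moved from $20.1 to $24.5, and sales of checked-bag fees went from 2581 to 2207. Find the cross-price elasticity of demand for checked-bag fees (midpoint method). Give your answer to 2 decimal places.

-0.79

ΔQ_x = 2207 − 2581 = -374; ΔP_y = 24.5 − 20.1 = 4.4.
Midpoints: P̄_y = 22.30, Q̄_x = 2394.0.
ε_xy = (ΔQ_x/ΔP_y)(P̄_y/Q̄_x) = (-374/4.4)(22.30/2394.0).
ε_xy < 0, so the goods are complements.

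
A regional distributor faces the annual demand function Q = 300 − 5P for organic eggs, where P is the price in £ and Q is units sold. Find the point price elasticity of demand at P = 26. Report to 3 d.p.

-0.765

At P = 26, Q = 170.
dQ/dP = −5.
ε = (dQ/dP)(P/Q) = (-5)(26/170).
|ε| < 1, so demand is inelastic at this price.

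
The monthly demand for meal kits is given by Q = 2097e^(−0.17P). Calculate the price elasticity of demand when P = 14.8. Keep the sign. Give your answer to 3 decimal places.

-2.516

At P = 14.8, Q = 169.400.
dQ/dP = −0.17·2097e^(−0.17P) = −0.17Q = -28.798.
ε = (dQ/dP)(P/Q) = (-28.798)(14.8/169.400).
|ε| > 1, so demand is elastic at this price.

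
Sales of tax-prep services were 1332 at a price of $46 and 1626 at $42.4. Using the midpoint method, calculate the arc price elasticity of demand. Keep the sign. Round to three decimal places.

-2.441

ΔQ = 1626 − 1332 = 294; ΔP = 42.4 − 46 = -3.6.
Midpoints: P̄ = 44.20, Q̄ = 1479.0.
ε = (ΔQ/ΔP)(P̄/Q̄) = (294/-3.6)(44.20/1479.0).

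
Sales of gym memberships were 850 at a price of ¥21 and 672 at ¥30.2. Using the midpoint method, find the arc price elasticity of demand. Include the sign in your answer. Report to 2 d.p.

-0.65

ΔQ = 672 − 850 = -178; ΔP = 30.2 − 21 = 9.2.
Midpoints: P̄ = 25.60, Q̄ = 761.0.
ε = (ΔQ/ΔP)(P̄/Q̄) = (-178/9.2)(25.60/761.0).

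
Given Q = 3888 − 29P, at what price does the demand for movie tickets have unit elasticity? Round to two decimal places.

For linear demand Q = a − bP, ε = −bP/(a − bP). |ε| = 1 when bP = a − bP, i.e. P = a/(2b).
P = 3888/(2·29) = 3888/58 = 67.0345.

67.03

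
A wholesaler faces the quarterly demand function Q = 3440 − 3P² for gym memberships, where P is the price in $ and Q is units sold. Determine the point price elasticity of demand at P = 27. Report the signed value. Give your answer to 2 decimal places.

At P = 27, Q = 1253.
dQ/dP = −6P = -162.
ε = (dQ/dP)(P/Q) = (-162)(27/1253).
|ε| > 1, so demand is elastic at this price.

-3.49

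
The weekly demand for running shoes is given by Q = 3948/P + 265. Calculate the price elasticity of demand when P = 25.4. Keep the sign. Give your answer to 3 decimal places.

-0.370

At P = 25.4, Q = 420.433.
dQ/dP = −3948/P² = -6.119.
ε = (dQ/dP)(P/Q) = (-6.119)(25.4/420.433).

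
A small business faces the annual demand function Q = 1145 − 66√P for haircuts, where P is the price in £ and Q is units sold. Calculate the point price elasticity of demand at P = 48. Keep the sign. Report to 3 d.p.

-0.332

At P = 48, Q = 687.739.
dQ/dP = −66/(2√P) = -4.763.
ε = (dQ/dP)(P/Q) = (-4.763)(48/687.739).
|ε| < 1, so demand is inelastic at this price.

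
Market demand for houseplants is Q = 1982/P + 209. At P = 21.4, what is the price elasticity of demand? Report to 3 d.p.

-0.307

At P = 21.4, Q = 301.617.
dQ/dP = −1982/P² = -4.328.
ε = (dQ/dP)(P/Q) = (-4.328)(21.4/301.617).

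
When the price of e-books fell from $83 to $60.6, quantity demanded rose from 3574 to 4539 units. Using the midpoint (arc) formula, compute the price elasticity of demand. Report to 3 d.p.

-0.763

ΔQ = 4539 − 3574 = 965; ΔP = 60.6 − 83 = -22.4.
Midpoints: P̄ = 71.80, Q̄ = 4056.5.
ε = (ΔQ/ΔP)(P̄/Q̄) = (965/-22.4)(71.80/4056.5).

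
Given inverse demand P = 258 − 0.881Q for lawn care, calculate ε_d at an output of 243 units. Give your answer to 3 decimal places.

At Q = 243, P = 258 − 0.881(243) = 43.92.
dP/dQ = −0.881, so dQ/dP = 1/(−0.881) = -1.135.
ε = (dQ/dP)(P/Q) = (-1.135)(43.92/243).

-0.205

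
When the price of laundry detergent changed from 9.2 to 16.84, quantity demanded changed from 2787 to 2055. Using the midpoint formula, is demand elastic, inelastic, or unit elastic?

inelastic

Arc ε ≈ -0.515.
|ε| = 0.52 < 1.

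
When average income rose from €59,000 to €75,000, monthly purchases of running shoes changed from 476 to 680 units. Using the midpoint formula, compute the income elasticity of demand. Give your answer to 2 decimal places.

1.48

ΔQ = 204, ΔI = 16000. Midpoints: Ī = 67,000, Q̄ = 578.0.
ε_I = (ΔQ/ΔI)(Ī/Q̄) = (204/16000)(67000/578.0).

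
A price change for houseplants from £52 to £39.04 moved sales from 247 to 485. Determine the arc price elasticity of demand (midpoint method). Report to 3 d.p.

-2.284

ΔQ = 485 − 247 = 238; ΔP = 39.04 − 52 = -12.96.
Midpoints: P̄ = 45.52, Q̄ = 366.0.
ε = (ΔQ/ΔP)(P̄/Q̄) = (238/-12.96)(45.52/366.0).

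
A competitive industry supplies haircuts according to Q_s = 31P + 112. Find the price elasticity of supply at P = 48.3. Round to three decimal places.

0.930

At P = 48.3, Q_s = 1609.30.
dQ_s/dP = 31.
ε_s = (dQ_s/dP)(P/Q_s) = (31)(48.3/1609.30).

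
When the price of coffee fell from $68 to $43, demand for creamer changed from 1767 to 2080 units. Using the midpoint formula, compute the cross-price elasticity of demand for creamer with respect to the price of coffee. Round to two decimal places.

ΔQ_x = 2080 − 1767 = 313; ΔP_y = 43 − 68 = -25.
Midpoints: P̄_y = 55.50, Q̄_x = 1923.5.
ε_xy = (ΔQ_x/ΔP_y)(P̄_y/Q̄_x) = (313/-25)(55.50/1923.5).
ε_xy < 0, so the goods are complements.

-0.36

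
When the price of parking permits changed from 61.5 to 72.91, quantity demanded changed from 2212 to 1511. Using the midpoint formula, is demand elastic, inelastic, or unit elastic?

Arc ε ≈ -2.218.
|ε| = 2.22 > 1.

elastic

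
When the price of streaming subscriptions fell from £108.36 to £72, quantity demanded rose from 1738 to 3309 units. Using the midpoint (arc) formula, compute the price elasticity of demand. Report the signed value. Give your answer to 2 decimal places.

-1.54

ΔQ = 3309 − 1738 = 1571; ΔP = 72 − 108.36 = -36.36.
Midpoints: P̄ = 90.18, Q̄ = 2523.5.
ε = (ΔQ/ΔP)(P̄/Q̄) = (1571/-36.36)(90.18/2523.5).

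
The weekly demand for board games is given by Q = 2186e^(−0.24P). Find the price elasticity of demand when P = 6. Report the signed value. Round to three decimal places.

-1.440

At P = 6, Q = 517.924.
dQ/dP = −0.24·2186e^(−0.24P) = −0.24Q = -124.302.
ε = (dQ/dP)(P/Q) = (-124.302)(6/517.924).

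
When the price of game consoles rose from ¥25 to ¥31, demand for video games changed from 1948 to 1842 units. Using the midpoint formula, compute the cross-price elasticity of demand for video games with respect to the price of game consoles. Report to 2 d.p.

ΔQ_x = 1842 − 1948 = -106; ΔP_y = 31 − 25 = 6.
Midpoints: P̄_y = 28.00, Q̄_x = 1895.0.
ε_xy = (ΔQ_x/ΔP_y)(P̄_y/Q̄_x) = (-106/6)(28.00/1895.0).

-0.26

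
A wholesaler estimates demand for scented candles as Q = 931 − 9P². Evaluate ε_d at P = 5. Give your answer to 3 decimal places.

At P = 5, Q = 706.
dQ/dP = −18P = -90.
ε = (dQ/dP)(P/Q) = (-90)(5/706).

-0.637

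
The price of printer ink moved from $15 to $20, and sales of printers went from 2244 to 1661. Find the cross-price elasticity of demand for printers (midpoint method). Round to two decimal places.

-1.05

ΔQ_x = 1661 − 2244 = -583; ΔP_y = 20 − 15 = 5.
Midpoints: P̄_y = 17.50, Q̄_x = 1952.5.
ε_xy = (ΔQ_x/ΔP_y)(P̄_y/Q̄_x) = (-583/5)(17.50/1952.5).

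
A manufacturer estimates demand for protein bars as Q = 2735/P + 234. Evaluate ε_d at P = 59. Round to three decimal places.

-0.165

At P = 59, Q = 280.356.
dQ/dP = −2735/P² = -0.786.
ε = (dQ/dP)(P/Q) = (-0.786)(59/280.356).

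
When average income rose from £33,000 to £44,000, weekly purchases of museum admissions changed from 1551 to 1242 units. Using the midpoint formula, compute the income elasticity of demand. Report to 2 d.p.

-0.77

ΔQ = -309, ΔI = 11000. Midpoints: Ī = 38,500, Q̄ = 1396.5.
ε_I = (ΔQ/ΔI)(Ī/Q̄) = (-309/11000)(38500/1396.5).
ε_I < 0, so the good is inferior.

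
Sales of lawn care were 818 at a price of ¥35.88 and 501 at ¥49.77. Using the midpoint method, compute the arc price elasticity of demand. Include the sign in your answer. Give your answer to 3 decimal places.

-1.482

ΔQ = 501 − 818 = -317; ΔP = 49.77 − 35.88 = 13.89.
Midpoints: P̄ = 42.83, Q̄ = 659.5.
ε = (ΔQ/ΔP)(P̄/Q̄) = (-317/13.89)(42.83/659.5).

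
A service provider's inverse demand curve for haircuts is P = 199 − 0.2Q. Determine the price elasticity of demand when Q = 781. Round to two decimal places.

-0.27

At Q = 781, P = 199 − 0.2(781) = 42.80.
dP/dQ = −0.2, so dQ/dP = 1/(−0.2) = -5.000.
ε = (dQ/dP)(P/Q) = (-5.000)(42.80/781).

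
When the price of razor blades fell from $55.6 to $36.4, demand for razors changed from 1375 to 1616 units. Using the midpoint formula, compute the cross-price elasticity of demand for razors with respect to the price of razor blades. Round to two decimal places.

-0.39

ΔQ_x = 1616 − 1375 = 241; ΔP_y = 36.4 − 55.6 = -19.2.
Midpoints: P̄_y = 46.00, Q̄_x = 1495.5.
ε_xy = (ΔQ_x/ΔP_y)(P̄_y/Q̄_x) = (241/-19.2)(46.00/1495.5).
ε_xy < 0, so the goods are complements.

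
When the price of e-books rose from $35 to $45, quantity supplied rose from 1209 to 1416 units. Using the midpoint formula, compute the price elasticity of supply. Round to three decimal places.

ΔQ = 1416 − 1209 = 207; ΔP = 45 − 35 = 10.
Midpoints: P̄ = 40.00, Q̄ = 1312.5.
ε_s = (ΔQ/ΔP)(P̄/Q̄) = (207/10)(40.00/1312.5).

0.631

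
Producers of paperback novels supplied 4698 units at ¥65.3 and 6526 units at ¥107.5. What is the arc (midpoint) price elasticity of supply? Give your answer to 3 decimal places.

ΔQ = 6526 − 4698 = 1828; ΔP = 107.5 − 65.3 = 42.2.
Midpoints: P̄ = 86.40, Q̄ = 5612.0.
ε_s = (ΔQ/ΔP)(P̄/Q̄) = (1828/42.2)(86.40/5612.0).

0.667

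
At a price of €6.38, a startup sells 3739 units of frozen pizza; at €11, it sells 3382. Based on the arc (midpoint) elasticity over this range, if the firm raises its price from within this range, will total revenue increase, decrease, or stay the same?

increase

Arc ε = (-357/4.62)(8.69/3560.5) ≈ -0.189.
|ε| = 0.19 < 1, so demand is inelastic. A price rise therefore raises total revenue.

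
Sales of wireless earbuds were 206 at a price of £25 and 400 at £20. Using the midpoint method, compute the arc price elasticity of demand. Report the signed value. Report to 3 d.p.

ΔQ = 400 − 206 = 194; ΔP = 20 − 25 = -5.
Midpoints: P̄ = 22.50, Q̄ = 303.0.
ε = (ΔQ/ΔP)(P̄/Q̄) = (194/-5)(22.50/303.0).

-2.881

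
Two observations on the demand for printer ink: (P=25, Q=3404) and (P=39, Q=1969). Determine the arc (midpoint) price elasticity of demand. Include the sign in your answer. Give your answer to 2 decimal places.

ΔQ = 1969 − 3404 = -1435; ΔP = 39 − 25 = 14.
Midpoints: P̄ = 32.00, Q̄ = 2686.5.
ε = (ΔQ/ΔP)(P̄/Q̄) = (-1435/14)(32.00/2686.5).

-1.22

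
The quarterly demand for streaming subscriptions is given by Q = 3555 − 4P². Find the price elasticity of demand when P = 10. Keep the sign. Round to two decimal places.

At P = 10, Q = 3155.
dQ/dP = −8P = -80.
ε = (dQ/dP)(P/Q) = (-80)(10/3155).

-0.25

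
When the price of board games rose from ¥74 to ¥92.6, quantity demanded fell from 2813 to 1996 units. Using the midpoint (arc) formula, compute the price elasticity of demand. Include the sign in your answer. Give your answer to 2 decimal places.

ΔQ = 1996 − 2813 = -817; ΔP = 92.6 − 74 = 18.6.
Midpoints: P̄ = 83.30, Q̄ = 2404.5.
ε = (ΔQ/ΔP)(P̄/Q̄) = (-817/18.6)(83.30/2404.5).

-1.52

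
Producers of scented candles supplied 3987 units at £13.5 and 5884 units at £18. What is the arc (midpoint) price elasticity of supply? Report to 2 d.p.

1.35

ΔQ = 5884 − 3987 = 1897; ΔP = 18 − 13.5 = 4.5.
Midpoints: P̄ = 15.75, Q̄ = 4935.5.
ε_s = (ΔQ/ΔP)(P̄/Q̄) = (1897/4.5)(15.75/4935.5).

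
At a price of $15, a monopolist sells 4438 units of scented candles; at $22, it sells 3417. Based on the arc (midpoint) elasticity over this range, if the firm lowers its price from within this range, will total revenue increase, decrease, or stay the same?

decrease

Arc ε = (-1021/7)(18.50/3927.5) ≈ -0.687.
|ε| = 0.69 < 1, so demand is inelastic. A price cut therefore reduces total revenue.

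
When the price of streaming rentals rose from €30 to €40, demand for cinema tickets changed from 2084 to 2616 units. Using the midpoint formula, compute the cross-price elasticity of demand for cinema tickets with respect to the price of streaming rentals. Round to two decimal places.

0.79

ΔQ_x = 2616 − 2084 = 532; ΔP_y = 40 − 30 = 10.
Midpoints: P̄_y = 35.00, Q̄_x = 2350.0.
ε_xy = (ΔQ_x/ΔP_y)(P̄_y/Q̄_x) = (532/10)(35.00/2350.0).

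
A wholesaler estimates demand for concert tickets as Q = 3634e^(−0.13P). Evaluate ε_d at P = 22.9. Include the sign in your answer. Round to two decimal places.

-2.98

At P = 22.9, Q = 185.136.
dQ/dP = −0.13·3634e^(−0.13P) = −0.13Q = -24.068.
ε = (dQ/dP)(P/Q) = (-24.068)(22.9/185.136).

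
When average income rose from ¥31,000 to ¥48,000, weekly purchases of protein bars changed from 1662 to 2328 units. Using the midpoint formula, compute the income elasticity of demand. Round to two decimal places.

0.78

ΔQ = 666, ΔI = 17000. Midpoints: Ī = 39,500, Q̄ = 1995.0.
ε_I = (ΔQ/ΔI)(Ī/Q̄) = (666/17000)(39500/1995.0).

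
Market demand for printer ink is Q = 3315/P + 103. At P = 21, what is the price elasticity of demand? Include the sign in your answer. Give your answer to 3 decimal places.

At P = 21, Q = 260.857.
dQ/dP = −3315/P² = -7.517.
ε = (dQ/dP)(P/Q) = (-7.517)(21/260.857).
|ε| < 1, so demand is inelastic at this price.

-0.605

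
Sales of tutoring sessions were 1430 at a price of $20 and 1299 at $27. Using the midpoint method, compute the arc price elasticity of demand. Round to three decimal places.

-0.322

ΔQ = 1299 − 1430 = -131; ΔP = 27 − 20 = 7.
Midpoints: P̄ = 23.50, Q̄ = 1364.5.
ε = (ΔQ/ΔP)(P̄/Q̄) = (-131/7)(23.50/1364.5).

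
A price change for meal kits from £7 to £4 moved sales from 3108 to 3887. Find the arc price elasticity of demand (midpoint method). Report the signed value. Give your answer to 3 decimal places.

-0.408

ΔQ = 3887 − 3108 = 779; ΔP = 4 − 7 = -3.
Midpoints: P̄ = 5.50, Q̄ = 3497.5.
ε = (ΔQ/ΔP)(P̄/Q̄) = (779/-3)(5.50/3497.5).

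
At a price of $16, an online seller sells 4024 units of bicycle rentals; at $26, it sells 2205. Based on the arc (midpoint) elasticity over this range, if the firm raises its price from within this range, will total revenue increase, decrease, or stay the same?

Arc ε = (-1819/10)(21.00/3114.5) ≈ -1.226.
|ε| = 1.23 > 1, so demand is elastic. A price rise therefore reduces total revenue.

decrease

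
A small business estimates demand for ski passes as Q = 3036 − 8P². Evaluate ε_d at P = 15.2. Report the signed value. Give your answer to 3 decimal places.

At P = 15.2, Q = 1187.680.
dQ/dP = −16P = -243.200.
ε = (dQ/dP)(P/Q) = (-243.200)(15.2/1187.680).

-3.112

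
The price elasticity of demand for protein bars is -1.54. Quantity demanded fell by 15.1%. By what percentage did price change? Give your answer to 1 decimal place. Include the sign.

%ΔP ≈ %ΔQ / ε = (-15.1%)/(-1.54) = 9.81%.

9.8%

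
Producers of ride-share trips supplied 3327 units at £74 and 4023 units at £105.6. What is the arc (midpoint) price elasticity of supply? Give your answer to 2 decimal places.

ΔQ = 4023 − 3327 = 696; ΔP = 105.6 − 74 = 31.6.
Midpoints: P̄ = 89.80, Q̄ = 3675.0.
ε_s = (ΔQ/ΔP)(P̄/Q̄) = (696/31.6)(89.80/3675.0).

0.54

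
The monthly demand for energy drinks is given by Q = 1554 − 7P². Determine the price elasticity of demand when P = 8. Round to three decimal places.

-0.810

At P = 8, Q = 1106.
dQ/dP = −14P = -112.
ε = (dQ/dP)(P/Q) = (-112)(8/1106).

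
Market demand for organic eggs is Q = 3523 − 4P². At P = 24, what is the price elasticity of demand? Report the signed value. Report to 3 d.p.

-3.780

At P = 24, Q = 1219.
dQ/dP = −8P = -192.
ε = (dQ/dP)(P/Q) = (-192)(24/1219).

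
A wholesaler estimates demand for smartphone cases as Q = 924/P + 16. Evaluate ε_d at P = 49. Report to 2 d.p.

At P = 49, Q = 34.857.
dQ/dP = −924/P² = -0.385.
ε = (dQ/dP)(P/Q) = (-0.385)(49/34.857).

-0.54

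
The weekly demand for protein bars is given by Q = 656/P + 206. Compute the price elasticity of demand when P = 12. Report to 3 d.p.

-0.210

At P = 12, Q = 260.667.
dQ/dP = −656/P² = -4.556.
ε = (dQ/dP)(P/Q) = (-4.556)(12/260.667).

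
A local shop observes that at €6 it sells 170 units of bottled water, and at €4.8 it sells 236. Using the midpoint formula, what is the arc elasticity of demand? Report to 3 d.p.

ΔQ = 236 − 170 = 66; ΔP = 4.8 − 6 = -1.2.
Midpoints: P̄ = 5.40, Q̄ = 203.0.
ε = (ΔQ/ΔP)(P̄/Q̄) = (66/-1.2)(5.40/203.0).

-1.463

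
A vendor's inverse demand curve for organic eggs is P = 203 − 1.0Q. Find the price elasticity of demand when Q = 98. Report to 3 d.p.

At Q = 98, P = 203 − 1.0(98) = 105.00.
dP/dQ = −1.0, so dQ/dP = 1/(−1.0) = -1.000.
ε = (dQ/dP)(P/Q) = (-1.000)(105.00/98).

-1.071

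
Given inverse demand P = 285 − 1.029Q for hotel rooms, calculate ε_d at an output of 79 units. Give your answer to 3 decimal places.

-2.506

At Q = 79, P = 285 − 1.029(79) = 203.71.
dP/dQ = −1.029, so dQ/dP = 1/(−1.029) = -0.972.
ε = (dQ/dP)(P/Q) = (-0.972)(203.71/79).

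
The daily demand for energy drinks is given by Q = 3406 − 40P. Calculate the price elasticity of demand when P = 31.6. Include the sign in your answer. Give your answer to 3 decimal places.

At P = 31.6, Q = 2142.
dQ/dP = −40.
ε = (dQ/dP)(P/Q) = (-40)(31.6/2142).

-0.590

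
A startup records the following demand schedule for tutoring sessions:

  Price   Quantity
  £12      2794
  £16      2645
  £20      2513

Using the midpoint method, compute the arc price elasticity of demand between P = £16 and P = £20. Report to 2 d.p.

At P = 16, Q = 2645; at P = 20, Q = 2513.
ΔQ = -132, ΔP = 4. Midpoints: P̄ = 18.00, Q̄ = 2579.0.
ε = (ΔQ/ΔP)(P̄/Q̄) = (-132/4)(18.00/2579.0).

-0.23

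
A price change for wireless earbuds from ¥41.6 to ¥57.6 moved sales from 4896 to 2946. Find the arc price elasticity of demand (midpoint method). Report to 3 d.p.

-1.542

ΔQ = 2946 − 4896 = -1950; ΔP = 57.6 − 41.6 = 16.
Midpoints: P̄ = 49.60, Q̄ = 3921.0.
ε = (ΔQ/ΔP)(P̄/Q̄) = (-1950/16)(49.60/3921.0).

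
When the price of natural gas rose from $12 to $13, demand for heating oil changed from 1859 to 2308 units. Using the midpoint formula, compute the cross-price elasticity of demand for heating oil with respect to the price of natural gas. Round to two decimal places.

2.69

ΔQ_x = 2308 − 1859 = 449; ΔP_y = 13 − 12 = 1.
Midpoints: P̄_y = 12.50, Q̄_x = 2083.5.
ε_xy = (ΔQ_x/ΔP_y)(P̄_y/Q̄_x) = (449/1)(12.50/2083.5).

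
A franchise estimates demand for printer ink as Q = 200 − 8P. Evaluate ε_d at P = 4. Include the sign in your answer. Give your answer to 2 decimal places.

-0.19

At P = 4, Q = 168.
dQ/dP = −8.
ε = (dQ/dP)(P/Q) = (-8)(4/168).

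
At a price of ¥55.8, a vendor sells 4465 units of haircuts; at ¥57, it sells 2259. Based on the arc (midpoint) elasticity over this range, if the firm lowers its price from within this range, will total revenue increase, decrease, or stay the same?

Arc ε = (-2206/1.2)(56.40/3362.0) ≈ -30.839.
|ε| = 30.84 > 1, so demand is elastic. A price cut therefore raises total revenue.

increase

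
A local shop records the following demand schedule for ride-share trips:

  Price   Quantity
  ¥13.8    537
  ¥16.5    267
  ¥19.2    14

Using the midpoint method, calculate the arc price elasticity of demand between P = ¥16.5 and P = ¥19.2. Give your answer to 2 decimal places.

-11.90

At P = 16.5, Q = 267; at P = 19.2, Q = 14.
ΔQ = -253, ΔP = 2.7. Midpoints: P̄ = 17.85, Q̄ = 140.5.
ε = (ΔQ/ΔP)(P̄/Q̄) = (-253/2.7)(17.85/140.5).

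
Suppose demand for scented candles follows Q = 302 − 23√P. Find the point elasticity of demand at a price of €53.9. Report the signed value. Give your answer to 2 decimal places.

-0.63

At P = 53.9, Q = 133.142.
dQ/dP = −23/(2√P) = -1.566.
ε = (dQ/dP)(P/Q) = (-1.566)(53.9/133.142).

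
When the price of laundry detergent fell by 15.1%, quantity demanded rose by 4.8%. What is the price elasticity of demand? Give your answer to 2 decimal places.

-0.32

ε = %ΔQ / %ΔP = (4.8)/(-15.1) = -0.318.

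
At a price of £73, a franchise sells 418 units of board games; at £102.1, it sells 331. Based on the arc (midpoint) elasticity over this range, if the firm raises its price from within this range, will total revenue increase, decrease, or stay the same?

Arc ε = (-87/29.1)(87.55/374.5) ≈ -0.699.
|ε| = 0.70 < 1, so demand is inelastic. A price rise therefore raises total revenue.

increase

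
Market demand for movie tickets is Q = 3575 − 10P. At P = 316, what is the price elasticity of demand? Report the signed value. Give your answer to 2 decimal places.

At P = 316, Q = 415.
dQ/dP = −10.
ε = (dQ/dP)(P/Q) = (-10)(316/415).

-7.61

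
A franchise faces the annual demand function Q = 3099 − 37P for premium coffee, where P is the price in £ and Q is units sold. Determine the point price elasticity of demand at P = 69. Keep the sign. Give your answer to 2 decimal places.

-4.68

At P = 69, Q = 546.
dQ/dP = −37.
ε = (dQ/dP)(P/Q) = (-37)(69/546).
|ε| > 1, so demand is elastic at this price.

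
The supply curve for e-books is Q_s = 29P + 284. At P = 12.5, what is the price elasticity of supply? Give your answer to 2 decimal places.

At P = 12.5, Q_s = 646.50.
dQ_s/dP = 29.
ε_s = (dQ_s/dP)(P/Q_s) = (29)(12.5/646.50).

0.56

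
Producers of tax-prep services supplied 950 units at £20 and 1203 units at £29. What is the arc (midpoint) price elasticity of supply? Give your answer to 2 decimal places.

ΔQ = 1203 − 950 = 253; ΔP = 29 − 20 = 9.
Midpoints: P̄ = 24.50, Q̄ = 1076.5.
ε_s = (ΔQ/ΔP)(P̄/Q̄) = (253/9)(24.50/1076.5).

0.64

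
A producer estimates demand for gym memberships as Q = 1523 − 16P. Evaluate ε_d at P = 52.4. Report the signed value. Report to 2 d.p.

-1.22

At P = 52.4, Q = 684.600.
dQ/dP = −16.
ε = (dQ/dP)(P/Q) = (-16)(52.4/684.600).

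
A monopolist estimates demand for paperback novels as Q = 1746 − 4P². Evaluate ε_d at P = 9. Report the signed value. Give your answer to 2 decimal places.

-0.46

At P = 9, Q = 1422.
dQ/dP = −8P = -72.
ε = (dQ/dP)(P/Q) = (-72)(9/1422).
|ε| < 1, so demand is inelastic at this price.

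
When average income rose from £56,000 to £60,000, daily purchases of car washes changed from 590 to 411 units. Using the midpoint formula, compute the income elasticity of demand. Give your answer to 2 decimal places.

ΔQ = -179, ΔI = 4000. Midpoints: Ī = 58,000, Q̄ = 500.5.
ε_I = (ΔQ/ΔI)(Ī/Q̄) = (-179/4000)(58000/500.5).

-5.19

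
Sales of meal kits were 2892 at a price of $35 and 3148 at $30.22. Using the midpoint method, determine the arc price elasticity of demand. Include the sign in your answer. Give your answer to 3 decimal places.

-0.578

ΔQ = 3148 − 2892 = 256; ΔP = 30.22 − 35 = -4.78.
Midpoints: P̄ = 32.61, Q̄ = 3020.0.
ε = (ΔQ/ΔP)(P̄/Q̄) = (256/-4.78)(32.61/3020.0).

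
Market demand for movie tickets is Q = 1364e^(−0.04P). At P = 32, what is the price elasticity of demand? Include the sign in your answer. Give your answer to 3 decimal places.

At P = 32, Q = 379.243.
dQ/dP = −0.04·1364e^(−0.04P) = −0.04Q = -15.170.
ε = (dQ/dP)(P/Q) = (-15.170)(32/379.243).
|ε| > 1, so demand is elastic at this price.

-1.280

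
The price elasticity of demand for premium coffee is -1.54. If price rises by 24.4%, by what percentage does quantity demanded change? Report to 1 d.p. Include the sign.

-37.6%

%ΔQ ≈ ε × %ΔP = (-1.54)(24.4%) = -37.58%.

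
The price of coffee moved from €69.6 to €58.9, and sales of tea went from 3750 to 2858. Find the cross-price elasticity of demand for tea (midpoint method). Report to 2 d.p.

ΔQ_x = 2858 − 3750 = -892; ΔP_y = 58.9 − 69.6 = -10.7.
Midpoints: P̄_y = 64.25, Q̄_x = 3304.0.
ε_xy = (ΔQ_x/ΔP_y)(P̄_y/Q̄_x) = (-892/-10.7)(64.25/3304.0).

1.62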